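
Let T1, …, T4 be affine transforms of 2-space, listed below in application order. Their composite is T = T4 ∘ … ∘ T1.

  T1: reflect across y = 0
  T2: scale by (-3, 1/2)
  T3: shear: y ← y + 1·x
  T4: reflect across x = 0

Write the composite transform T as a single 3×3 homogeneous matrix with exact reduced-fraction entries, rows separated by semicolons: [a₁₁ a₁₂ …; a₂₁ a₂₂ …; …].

T = [3 0 0; -3 -1/2 0; 0 0 1]

T1 = [1 0 0; 0 -1 0; 0 0 1]
T2·T1 = [-3 0 0; 0 -1/2 0; 0 0 1]
T3·…·T1 = [-3 0 0; -3 -1/2 0; 0 0 1]
T4·…·T1 = [3 0 0; -3 -1/2 0; 0 0 1]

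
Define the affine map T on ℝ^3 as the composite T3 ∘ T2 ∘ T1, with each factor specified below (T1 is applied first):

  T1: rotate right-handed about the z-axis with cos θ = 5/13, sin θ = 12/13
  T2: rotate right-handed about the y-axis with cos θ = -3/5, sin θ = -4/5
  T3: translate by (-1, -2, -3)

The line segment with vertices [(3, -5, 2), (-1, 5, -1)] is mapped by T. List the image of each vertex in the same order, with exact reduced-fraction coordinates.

T1 rotate right-handed about the z-axis with cos θ = 5/13, sin θ = 12/13: (3, -5, 2) → (75/13, 11/13, 2); (-1, 5, -1) → (-5, 1, -1)
T2 rotate right-handed about the y-axis with cos θ = -3/5, sin θ = -4/5: (75/13, 11/13, 2) → (-329/65, 11/13, 222/65); (-5, 1, -1) → (19/5, 1, -17/5)
T3 translate by (-1, -2, -3): (-329/65, 11/13, 222/65) → (-394/65, -15/13, 27/65); (19/5, 1, -17/5) → (14/5, -1, -32/5)

image vertices: (-394/65, -15/13, 27/65), (14/5, -1, -32/5)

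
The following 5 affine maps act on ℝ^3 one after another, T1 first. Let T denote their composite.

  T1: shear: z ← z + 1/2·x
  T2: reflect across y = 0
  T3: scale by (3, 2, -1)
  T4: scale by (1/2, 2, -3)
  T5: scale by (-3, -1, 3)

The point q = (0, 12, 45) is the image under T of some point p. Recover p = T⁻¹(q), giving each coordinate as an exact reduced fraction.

p = (0, 3, 5)

T1 = [1 0 0 0; 0 1 0 0; 1/2 0 1 0; 0 0 0 1]
T2·T1 = [1 0 0 0; 0 -1 0 0; 1/2 0 1 0; 0 0 0 1]
T3·…·T1 = [3 0 0 0; 0 -2 0 0; -1/2 0 -1 0; 0 0 0 1]
T4·…·T1 = [3/2 0 0 0; 0 -4 0 0; 3/2 0 3 0; 0 0 0 1]
T5·…·T1 = [-9/2 0 0 0; 0 4 0 0; 9/2 0 9 0; 0 0 0 1]
det M = -162; M⁻¹ = [-2/9 0 0 0; 0 1/4 0 0; 1/9 0 1/9 0; 0 0 0 1]
M⁻¹ · (0, 12, 45)ᵀ = (0, 3, 5)ᵀ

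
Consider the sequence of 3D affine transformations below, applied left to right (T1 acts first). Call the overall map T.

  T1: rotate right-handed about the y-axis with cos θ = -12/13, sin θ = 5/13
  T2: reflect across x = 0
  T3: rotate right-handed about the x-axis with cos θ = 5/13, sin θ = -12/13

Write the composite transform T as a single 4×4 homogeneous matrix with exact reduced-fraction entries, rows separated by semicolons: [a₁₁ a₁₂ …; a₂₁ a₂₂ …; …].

T = [12/13 0 -5/13 0; -60/169 5/13 -144/169 0; -25/169 -12/13 -60/169 0; 0 0 0 1]

T1 = [-12/13 0 5/13 0; 0 1 0 0; -5/13 0 -12/13 0; 0 0 0 1]
T2·T1 = [12/13 0 -5/13 0; 0 1 0 0; -5/13 0 -12/13 0; 0 0 0 1]
T3·…·T1 = [12/13 0 -5/13 0; -60/169 5/13 -144/169 0; -25/169 -12/13 -60/169 0; 0 0 0 1]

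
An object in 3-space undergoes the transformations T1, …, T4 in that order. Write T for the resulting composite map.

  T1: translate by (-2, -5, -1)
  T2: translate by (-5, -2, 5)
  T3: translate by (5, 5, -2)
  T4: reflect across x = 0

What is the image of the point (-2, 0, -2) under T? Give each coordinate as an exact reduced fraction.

T(p) = (4, -2, 0)

T1 translate by (-2, -5, -1): (-2, 0, -2) → (-4, -5, -3)
T2 translate by (-5, -2, 5): (-4, -5, -3) → (-9, -7, 2)
T3 translate by (5, 5, -2): (-9, -7, 2) → (-4, -2, 0)
T4 reflect across x = 0: (-4, -2, 0) → (4, -2, 0)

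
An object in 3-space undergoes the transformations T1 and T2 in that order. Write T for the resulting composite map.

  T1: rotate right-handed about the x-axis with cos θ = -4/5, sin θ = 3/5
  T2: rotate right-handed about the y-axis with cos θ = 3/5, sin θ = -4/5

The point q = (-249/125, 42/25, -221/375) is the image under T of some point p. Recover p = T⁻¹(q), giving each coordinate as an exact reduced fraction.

T1 = [1 0 0 0; 0 -4/5 -3/5 0; 0 3/5 -4/5 0; 0 0 0 1]
T2·T1 = [3/5 -12/25 16/25 0; 0 -4/5 -3/5 0; 4/5 9/25 -12/25 0; 0 0 0 1]
det M = 1; M⁻¹ = [3/5 0 4/5 0; -12/25 -4/5 9/25 0; 16/25 -3/5 -12/25 0; 0 0 0 1]
M⁻¹ · (-249/125, 42/25, -221/375)ᵀ = (-5/3, -3/5, -2)ᵀ

p = (-5/3, -3/5, -2)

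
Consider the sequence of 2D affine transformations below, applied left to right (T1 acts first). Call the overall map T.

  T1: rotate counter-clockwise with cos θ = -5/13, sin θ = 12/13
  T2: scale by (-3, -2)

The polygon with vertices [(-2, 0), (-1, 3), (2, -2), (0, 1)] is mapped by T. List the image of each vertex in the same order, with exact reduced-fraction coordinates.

T1 rotate counter-clockwise with cos θ = -5/13, sin θ = 12/13: (-2, 0) → (10/13, -24/13); (-1, 3) → (-31/13, -27/13); (2, -2) → (14/13, 34/13); (0, 1) → (-12/13, -5/13)
T2 scale by (-3, -2): (10/13, -24/13) → (-30/13, 48/13); (-31/13, -27/13) → (93/13, 54/13); (14/13, 34/13) → (-42/13, -68/13); (-12/13, -5/13) → (36/13, 10/13)

image vertices: (-30/13, 48/13), (93/13, 54/13), (-42/13, -68/13), (36/13, 10/13)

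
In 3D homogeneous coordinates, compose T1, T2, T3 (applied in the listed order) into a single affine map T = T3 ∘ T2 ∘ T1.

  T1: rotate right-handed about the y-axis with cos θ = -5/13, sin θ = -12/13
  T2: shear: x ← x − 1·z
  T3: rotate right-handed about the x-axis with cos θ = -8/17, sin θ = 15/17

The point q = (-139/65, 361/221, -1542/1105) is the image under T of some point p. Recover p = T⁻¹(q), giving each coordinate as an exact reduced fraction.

T1 = [-5/13 0 -12/13 0; 0 1 0 0; 12/13 0 -5/13 0; 0 0 0 1]
T2·T1 = [-17/13 0 -7/13 0; 0 1 0 0; 12/13 0 -5/13 0; 0 0 0 1]
T3·…·T1 = [-17/13 0 -7/13 0; -180/221 -8/17 75/221 0; -96/221 15/17 40/221 0; 0 0 0 1]
det M = 1; M⁻¹ = [-5/13 -105/221 -56/221 0; 0 -8/17 15/17 0; -12/13 15/13 8/13 0; 0 0 0 1]
M⁻¹ · (-139/65, 361/221, -1542/1105)ᵀ = (2/5, -2, 3)ᵀ

p = (2/5, -2, 3)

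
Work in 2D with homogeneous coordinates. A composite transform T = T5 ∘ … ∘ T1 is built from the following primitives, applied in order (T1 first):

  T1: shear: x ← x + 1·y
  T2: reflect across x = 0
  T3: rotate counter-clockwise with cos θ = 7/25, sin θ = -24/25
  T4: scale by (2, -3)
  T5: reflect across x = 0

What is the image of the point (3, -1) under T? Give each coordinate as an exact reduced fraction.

T1 shear: x ← x + 1·y: (3, -1) → (2, -1)
T2 reflect across x = 0: (2, -1) → (-2, -1)
T3 rotate counter-clockwise with cos θ = 7/25, sin θ = -24/25: (-2, -1) → (-38/25, 41/25)
T4 scale by (2, -3): (-38/25, 41/25) → (-76/25, -123/25)
T5 reflect across x = 0: (-76/25, -123/25) → (76/25, -123/25)

T(p) = (76/25, -123/25)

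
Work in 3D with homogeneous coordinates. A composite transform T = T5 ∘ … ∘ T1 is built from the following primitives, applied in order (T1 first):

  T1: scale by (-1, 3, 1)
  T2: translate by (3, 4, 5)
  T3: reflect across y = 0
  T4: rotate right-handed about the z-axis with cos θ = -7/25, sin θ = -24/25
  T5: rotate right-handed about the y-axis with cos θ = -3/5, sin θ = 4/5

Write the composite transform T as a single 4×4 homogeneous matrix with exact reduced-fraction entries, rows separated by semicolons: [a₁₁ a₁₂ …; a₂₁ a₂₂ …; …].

T = [-21/125 216/125 4/5 851/125; 24/25 21/25 0 -44/25; -28/125 288/125 -3/5 93/125; 0 0 0 1]

T1 = [-1 0 0 0; 0 3 0 0; 0 0 1 0; 0 0 0 1]
T2·T1 = [-1 0 0 3; 0 3 0 4; 0 0 1 5; 0 0 0 1]
T3·…·T1 = [-1 0 0 3; 0 -3 0 -4; 0 0 1 5; 0 0 0 1]
T4·…·T1 = [7/25 -72/25 0 -117/25; 24/25 21/25 0 -44/25; 0 0 1 5; 0 0 0 1]
T5·…·T1 = [-21/125 216/125 4/5 851/125; 24/25 21/25 0 -44/25; -28/125 288/125 -3/5 93/125; 0 0 0 1]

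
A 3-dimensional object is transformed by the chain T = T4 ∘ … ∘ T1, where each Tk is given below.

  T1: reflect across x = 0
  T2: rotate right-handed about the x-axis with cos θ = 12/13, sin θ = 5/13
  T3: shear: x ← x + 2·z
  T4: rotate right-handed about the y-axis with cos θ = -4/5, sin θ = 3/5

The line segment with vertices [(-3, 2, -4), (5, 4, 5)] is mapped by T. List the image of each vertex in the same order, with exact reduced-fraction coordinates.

T1 reflect across x = 0: (-3, 2, -4) → (3, 2, -4); (5, 4, 5) → (-5, 4, 5)
T2 rotate right-handed about the x-axis with cos θ = 12/13, sin θ = 5/13: (3, 2, -4) → (3, 44/13, -38/13); (-5, 4, 5) → (-5, 23/13, 80/13)
T3 shear: x ← x + 2·z: (3, 44/13, -38/13) → (-37/13, 44/13, -38/13); (-5, 23/13, 80/13) → (95/13, 23/13, 80/13)
T4 rotate right-handed about the y-axis with cos θ = -4/5, sin θ = 3/5: (-37/13, 44/13, -38/13) → (34/65, 44/13, 263/65); (95/13, 23/13, 80/13) → (-28/13, 23/13, -121/13)

image vertices: (34/65, 44/13, 263/65), (-28/13, 23/13, -121/13)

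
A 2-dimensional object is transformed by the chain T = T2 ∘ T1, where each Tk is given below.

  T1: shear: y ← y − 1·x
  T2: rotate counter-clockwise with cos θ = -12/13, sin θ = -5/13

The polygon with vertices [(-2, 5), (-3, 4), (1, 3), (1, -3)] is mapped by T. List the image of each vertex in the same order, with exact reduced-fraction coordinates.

T1 shear: y ← y − 1·x: (-2, 5) → (-2, 7); (-3, 4) → (-3, 7); (1, 3) → (1, 2); (1, -3) → (1, -4)
T2 rotate counter-clockwise with cos θ = -12/13, sin θ = -5/13: (-2, 7) → (59/13, -74/13); (-3, 7) → (71/13, -69/13); (1, 2) → (-2/13, -29/13); (1, -4) → (-32/13, 43/13)

image vertices: (59/13, -74/13), (71/13, -69/13), (-2/13, -29/13), (-32/13, 43/13)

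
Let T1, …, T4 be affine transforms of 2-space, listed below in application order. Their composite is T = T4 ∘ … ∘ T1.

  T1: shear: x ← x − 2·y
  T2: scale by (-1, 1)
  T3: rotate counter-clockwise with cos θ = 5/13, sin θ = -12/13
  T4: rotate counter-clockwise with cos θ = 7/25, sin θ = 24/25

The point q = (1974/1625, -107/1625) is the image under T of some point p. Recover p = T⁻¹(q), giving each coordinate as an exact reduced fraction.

T1 = [1 -2 0; 0 1 0; 0 0 1]
T2·T1 = [-1 2 0; 0 1 0; 0 0 1]
T3·…·T1 = [-5/13 22/13 0; 12/13 -19/13 0; 0 0 1]
T4·…·T1 = [-323/325 122/65 0; -36/325 79/65 0; 0 0 1]
det M = -1; M⁻¹ = [-79/65 122/65 0; -36/325 323/325 0; 0 0 1]
M⁻¹ · (1974/1625, -107/1625)ᵀ = (-8/5, -1/5)ᵀ

p = (-8/5, -1/5)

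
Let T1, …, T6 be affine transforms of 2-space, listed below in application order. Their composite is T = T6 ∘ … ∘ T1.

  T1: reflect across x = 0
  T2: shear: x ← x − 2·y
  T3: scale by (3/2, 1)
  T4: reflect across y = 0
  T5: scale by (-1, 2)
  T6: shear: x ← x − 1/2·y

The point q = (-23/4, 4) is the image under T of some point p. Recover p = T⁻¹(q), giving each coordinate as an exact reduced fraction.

p = (3/2, -2)

T1 = [-1 0 0; 0 1 0; 0 0 1]
T2·T1 = [-1 -2 0; 0 1 0; 0 0 1]
T3·…·T1 = [-3/2 -3 0; 0 1 0; 0 0 1]
T4·…·T1 = [-3/2 -3 0; 0 -1 0; 0 0 1]
T5·…·T1 = [3/2 3 0; 0 -2 0; 0 0 1]
T6·…·T1 = [3/2 4 0; 0 -2 0; 0 0 1]
det M = -3; M⁻¹ = [2/3 4/3 0; 0 -1/2 0; 0 0 1]
M⁻¹ · (-23/4, 4)ᵀ = (3/2, -2)ᵀ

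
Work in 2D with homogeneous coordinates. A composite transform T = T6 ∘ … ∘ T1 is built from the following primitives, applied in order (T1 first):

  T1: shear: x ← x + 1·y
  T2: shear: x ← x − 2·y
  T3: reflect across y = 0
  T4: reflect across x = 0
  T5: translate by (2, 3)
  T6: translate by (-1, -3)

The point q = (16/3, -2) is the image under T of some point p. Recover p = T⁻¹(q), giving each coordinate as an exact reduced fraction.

T1 = [1 1 0; 0 1 0; 0 0 1]
T2·T1 = [1 -1 0; 0 1 0; 0 0 1]
T3·…·T1 = [1 -1 0; 0 -1 0; 0 0 1]
T4·…·T1 = [-1 1 0; 0 -1 0; 0 0 1]
T5·…·T1 = [-1 1 2; 0 -1 3; 0 0 1]
T6·…·T1 = [-1 1 1; 0 -1 0; 0 0 1]
det M = 1; M⁻¹ = [-1 -1 1; 0 -1 0; 0 0 1]
M⁻¹ · (16/3, -2)ᵀ = (-7/3, 2)ᵀ

p = (-7/3, 2)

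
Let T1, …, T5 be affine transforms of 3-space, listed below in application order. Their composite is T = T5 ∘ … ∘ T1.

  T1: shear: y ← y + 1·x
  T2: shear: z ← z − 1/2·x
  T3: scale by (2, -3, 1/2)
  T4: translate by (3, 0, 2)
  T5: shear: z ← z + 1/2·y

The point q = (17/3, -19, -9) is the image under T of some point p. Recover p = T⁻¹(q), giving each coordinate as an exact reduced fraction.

T1 = [1 0 0 0; 1 1 0 0; 0 0 1 0; 0 0 0 1]
T2·T1 = [1 0 0 0; 1 1 0 0; -1/2 0 1 0; 0 0 0 1]
T3·…·T1 = [2 0 0 0; -3 -3 0 0; -1/4 0 1/2 0; 0 0 0 1]
T4·…·T1 = [2 0 0 3; -3 -3 0 0; -1/4 0 1/2 2; 0 0 0 1]
T5·…·T1 = [2 0 0 3; -3 -3 0 0; -7/4 -3/2 1/2 2; 0 0 0 1]
det M = -3; M⁻¹ = [1/2 0 0 -3/2; -1/2 -1/3 0 3/2; 1/4 -1 2 -19/4; 0 0 0 1]
M⁻¹ · (17/3, -19, -9)ᵀ = (4/3, 5, -7/3)ᵀ

p = (4/3, 5, -7/3)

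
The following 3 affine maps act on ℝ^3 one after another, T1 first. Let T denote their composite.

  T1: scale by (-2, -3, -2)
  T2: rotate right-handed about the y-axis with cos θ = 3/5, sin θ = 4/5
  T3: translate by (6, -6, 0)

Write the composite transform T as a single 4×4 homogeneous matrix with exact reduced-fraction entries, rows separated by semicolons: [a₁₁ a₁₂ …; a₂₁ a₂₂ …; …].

T = [-6/5 0 -8/5 6; 0 -3 0 -6; 8/5 0 -6/5 0; 0 0 0 1]

T1 = [-2 0 0 0; 0 -3 0 0; 0 0 -2 0; 0 0 0 1]
T2·T1 = [-6/5 0 -8/5 0; 0 -3 0 0; 8/5 0 -6/5 0; 0 0 0 1]
T3·…·T1 = [-6/5 0 -8/5 6; 0 -3 0 -6; 8/5 0 -6/5 0; 0 0 0 1]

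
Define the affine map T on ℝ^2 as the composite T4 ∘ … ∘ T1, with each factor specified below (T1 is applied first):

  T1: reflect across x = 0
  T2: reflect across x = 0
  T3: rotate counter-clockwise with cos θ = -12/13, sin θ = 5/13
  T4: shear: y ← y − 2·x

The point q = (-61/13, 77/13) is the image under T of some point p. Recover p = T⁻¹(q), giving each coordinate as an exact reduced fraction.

p = (3, 5)

T1 = [-1 0 0; 0 1 0; 0 0 1]
T2·T1 = [1 0 0; 0 1 0; 0 0 1]
T3·…·T1 = [-12/13 -5/13 0; 5/13 -12/13 0; 0 0 1]
T4·…·T1 = [-12/13 -5/13 0; 29/13 -2/13 0; 0 0 1]
det M = 1; M⁻¹ = [-2/13 5/13 0; -29/13 -12/13 0; 0 0 1]
M⁻¹ · (-61/13, 77/13)ᵀ = (3, 5)ᵀ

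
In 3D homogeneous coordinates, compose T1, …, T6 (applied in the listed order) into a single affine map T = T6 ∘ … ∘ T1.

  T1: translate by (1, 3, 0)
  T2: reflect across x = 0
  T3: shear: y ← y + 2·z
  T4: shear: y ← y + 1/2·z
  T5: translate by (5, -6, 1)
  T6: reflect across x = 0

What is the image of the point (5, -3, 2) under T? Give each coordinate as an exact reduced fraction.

T1 translate by (1, 3, 0): (5, -3, 2) → (6, 0, 2)
T2 reflect across x = 0: (6, 0, 2) → (-6, 0, 2)
T3 shear: y ← y + 2·z: (-6, 0, 2) → (-6, 4, 2)
T4 shear: y ← y + 1/2·z: (-6, 4, 2) → (-6, 5, 2)
T5 translate by (5, -6, 1): (-6, 5, 2) → (-1, -1, 3)
T6 reflect across x = 0: (-1, -1, 3) → (1, -1, 3)

T(p) = (1, -1, 3)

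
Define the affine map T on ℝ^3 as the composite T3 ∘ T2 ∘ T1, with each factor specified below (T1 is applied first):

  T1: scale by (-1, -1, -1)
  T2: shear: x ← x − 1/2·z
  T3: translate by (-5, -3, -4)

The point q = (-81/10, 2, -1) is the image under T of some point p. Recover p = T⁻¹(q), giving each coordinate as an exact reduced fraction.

T1 = [-1 0 0 0; 0 -1 0 0; 0 0 -1 0; 0 0 0 1]
T2·T1 = [-1 0 1/2 0; 0 -1 0 0; 0 0 -1 0; 0 0 0 1]
T3·…·T1 = [-1 0 1/2 -5; 0 -1 0 -3; 0 0 -1 -4; 0 0 0 1]
det M = -1; M⁻¹ = [-1 0 -1/2 -7; 0 -1 0 -3; 0 0 -1 -4; 0 0 0 1]
M⁻¹ · (-81/10, 2, -1)ᵀ = (8/5, -5, -3)ᵀ

p = (8/5, -5, -3)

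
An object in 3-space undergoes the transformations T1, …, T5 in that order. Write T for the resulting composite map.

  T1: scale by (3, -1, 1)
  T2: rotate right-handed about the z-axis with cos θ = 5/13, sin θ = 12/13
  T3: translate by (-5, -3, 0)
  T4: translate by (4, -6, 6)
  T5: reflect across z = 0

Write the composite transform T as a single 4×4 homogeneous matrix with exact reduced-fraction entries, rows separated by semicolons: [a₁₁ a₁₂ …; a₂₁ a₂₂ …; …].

T = [15/13 12/13 0 -1; 36/13 -5/13 0 -9; 0 0 -1 -6; 0 0 0 1]

T1 = [3 0 0 0; 0 -1 0 0; 0 0 1 0; 0 0 0 1]
T2·T1 = [15/13 12/13 0 0; 36/13 -5/13 0 0; 0 0 1 0; 0 0 0 1]
T3·…·T1 = [15/13 12/13 0 -5; 36/13 -5/13 0 -3; 0 0 1 0; 0 0 0 1]
T4·…·T1 = [15/13 12/13 0 -1; 36/13 -5/13 0 -9; 0 0 1 6; 0 0 0 1]
T5·…·T1 = [15/13 12/13 0 -1; 36/13 -5/13 0 -9; 0 0 -1 -6; 0 0 0 1]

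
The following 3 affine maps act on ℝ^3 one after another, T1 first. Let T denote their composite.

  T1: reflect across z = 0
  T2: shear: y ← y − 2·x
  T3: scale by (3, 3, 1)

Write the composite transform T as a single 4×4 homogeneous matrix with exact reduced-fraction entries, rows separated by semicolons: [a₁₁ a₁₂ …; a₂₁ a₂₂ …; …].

T1 = [1 0 0 0; 0 1 0 0; 0 0 -1 0; 0 0 0 1]
T2·T1 = [1 0 0 0; -2 1 0 0; 0 0 -1 0; 0 0 0 1]
T3·…·T1 = [3 0 0 0; -6 3 0 0; 0 0 -1 0; 0 0 0 1]

T = [3 0 0 0; -6 3 0 0; 0 0 -1 0; 0 0 0 1]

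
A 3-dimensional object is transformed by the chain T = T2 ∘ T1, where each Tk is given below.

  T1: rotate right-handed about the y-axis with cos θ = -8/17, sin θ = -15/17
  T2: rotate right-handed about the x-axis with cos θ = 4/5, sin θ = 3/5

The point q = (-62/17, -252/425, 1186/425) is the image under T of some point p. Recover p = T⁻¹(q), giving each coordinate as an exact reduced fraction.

T1 = [-8/17 0 -15/17 0; 0 1 0 0; 15/17 0 -8/17 0; 0 0 0 1]
T2·T1 = [-8/17 0 -15/17 0; -9/17 4/5 24/85 0; 12/17 3/5 -32/85 0; 0 0 0 1]
det M = 1; M⁻¹ = [-8/17 -9/17 12/17 0; 0 4/5 3/5 0; -15/17 24/85 -32/85 0; 0 0 0 1]
M⁻¹ · (-62/17, -252/425, 1186/425)ᵀ = (4, 6/5, 2)ᵀ

p = (4, 6/5, 2)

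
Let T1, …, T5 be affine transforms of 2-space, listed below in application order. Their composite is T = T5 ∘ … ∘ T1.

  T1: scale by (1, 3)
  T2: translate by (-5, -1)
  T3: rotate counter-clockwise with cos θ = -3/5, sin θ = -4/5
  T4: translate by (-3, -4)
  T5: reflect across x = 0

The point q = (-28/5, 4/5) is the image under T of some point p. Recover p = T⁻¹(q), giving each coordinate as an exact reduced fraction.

p = (-4, 5/3)

T1 = [1 0 0; 0 3 0; 0 0 1]
T2·T1 = [1 0 -5; 0 3 -1; 0 0 1]
T3·…·T1 = [-3/5 12/5 11/5; -4/5 -9/5 23/5; 0 0 1]
T4·…·T1 = [-3/5 12/5 -4/5; -4/5 -9/5 3/5; 0 0 1]
T5·…·T1 = [3/5 -12/5 4/5; -4/5 -9/5 3/5; 0 0 1]
det M = -3; M⁻¹ = [3/5 -4/5 0; -4/15 -1/5 1/3; 0 0 1]
M⁻¹ · (-28/5, 4/5)ᵀ = (-4, 5/3)ᵀ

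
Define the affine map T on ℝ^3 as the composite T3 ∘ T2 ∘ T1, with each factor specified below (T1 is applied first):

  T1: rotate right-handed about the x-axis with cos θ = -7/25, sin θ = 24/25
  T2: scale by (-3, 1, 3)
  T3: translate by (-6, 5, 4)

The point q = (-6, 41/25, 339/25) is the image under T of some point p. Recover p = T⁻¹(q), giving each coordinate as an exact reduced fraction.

T1 = [1 0 0 0; 0 -7/25 -24/25 0; 0 24/25 -7/25 0; 0 0 0 1]
T2·T1 = [-3 0 0 0; 0 -7/25 -24/25 0; 0 72/25 -21/25 0; 0 0 0 1]
T3·…·T1 = [-3 0 0 -6; 0 -7/25 -24/25 5; 0 72/25 -21/25 4; 0 0 0 1]
det M = -9; M⁻¹ = [-1/3 0 0 -2; 0 -7/25 8/25 3/25; 0 -24/25 -7/75 388/75; 0 0 0 1]
M⁻¹ · (-6, 41/25, 339/25)ᵀ = (0, 4, 7/3)ᵀ

p = (0, 4, 7/3)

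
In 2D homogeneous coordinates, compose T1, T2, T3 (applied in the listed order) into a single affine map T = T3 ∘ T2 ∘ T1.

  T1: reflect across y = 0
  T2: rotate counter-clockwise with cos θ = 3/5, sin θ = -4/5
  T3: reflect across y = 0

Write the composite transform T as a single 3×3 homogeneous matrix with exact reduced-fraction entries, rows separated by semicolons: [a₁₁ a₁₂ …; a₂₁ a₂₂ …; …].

T1 = [1 0 0; 0 -1 0; 0 0 1]
T2·T1 = [3/5 -4/5 0; -4/5 -3/5 0; 0 0 1]
T3·…·T1 = [3/5 -4/5 0; 4/5 3/5 0; 0 0 1]

T = [3/5 -4/5 0; 4/5 3/5 0; 0 0 1]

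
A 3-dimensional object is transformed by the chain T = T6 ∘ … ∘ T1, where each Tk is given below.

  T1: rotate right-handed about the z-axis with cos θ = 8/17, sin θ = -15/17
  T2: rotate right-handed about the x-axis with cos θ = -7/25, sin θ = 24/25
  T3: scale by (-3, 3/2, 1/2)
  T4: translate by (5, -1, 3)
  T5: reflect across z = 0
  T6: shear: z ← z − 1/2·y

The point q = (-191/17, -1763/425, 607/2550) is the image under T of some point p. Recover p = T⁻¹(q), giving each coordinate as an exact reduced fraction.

p = (4, 4, 8/3)

T1 = [8/17 15/17 0 0; -15/17 8/17 0 0; 0 0 1 0; 0 0 0 1]
T2·T1 = [8/17 15/17 0 0; 21/85 -56/425 -24/25 0; -72/85 192/425 -7/25 0; 0 0 0 1]
T3·…·T1 = [-24/17 -45/17 0 0; 63/170 -84/425 -36/25 0; -36/85 96/425 -7/50 0; 0 0 0 1]
T4·…·T1 = [-24/17 -45/17 0 5; 63/170 -84/425 -36/25 -1; -36/85 96/425 -7/50 3; 0 0 0 1]
T5·…·T1 = [-24/17 -45/17 0 5; 63/170 -84/425 -36/25 -1; 36/85 -96/425 7/50 -3; 0 0 0 1]
T6·…·T1 = [-24/17 -45/17 0 5; 63/170 -84/425 -36/25 -1; 81/340 -54/425 43/50 -5/2; 0 0 0 1]
det M = 9/4; M⁻¹ = [-8/51 86/85 144/85 1538/255; -5/17 -688/1275 -384/425 -1693/1275; 0 -9/25 14/25 26/25; 0 0 0 1]
M⁻¹ · (-191/17, -1763/425, 607/2550)ᵀ = (4, 4, 8/3)ᵀ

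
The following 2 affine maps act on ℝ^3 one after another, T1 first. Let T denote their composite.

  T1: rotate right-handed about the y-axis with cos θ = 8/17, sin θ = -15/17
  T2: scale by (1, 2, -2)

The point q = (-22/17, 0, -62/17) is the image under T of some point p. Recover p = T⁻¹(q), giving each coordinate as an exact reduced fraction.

T1 = [8/17 0 -15/17 0; 0 1 0 0; 15/17 0 8/17 0; 0 0 0 1]
T2·T1 = [8/17 0 -15/17 0; 0 2 0 0; -30/17 0 -16/17 0; 0 0 0 1]
det M = -4; M⁻¹ = [8/17 0 -15/34 0; 0 1/2 0 0; -15/17 0 -4/17 0; 0 0 0 1]
M⁻¹ · (-22/17, 0, -62/17)ᵀ = (1, 0, 2)ᵀ

p = (1, 0, 2)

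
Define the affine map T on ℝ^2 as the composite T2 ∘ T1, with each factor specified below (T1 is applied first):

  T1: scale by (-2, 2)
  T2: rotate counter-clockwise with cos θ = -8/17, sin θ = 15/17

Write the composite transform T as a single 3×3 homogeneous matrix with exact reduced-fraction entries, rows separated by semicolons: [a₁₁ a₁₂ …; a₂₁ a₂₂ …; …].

T = [16/17 -30/17 0; -30/17 -16/17 0; 0 0 1]

T1 = [-2 0 0; 0 2 0; 0 0 1]
T2·T1 = [16/17 -30/17 0; -30/17 -16/17 0; 0 0 1]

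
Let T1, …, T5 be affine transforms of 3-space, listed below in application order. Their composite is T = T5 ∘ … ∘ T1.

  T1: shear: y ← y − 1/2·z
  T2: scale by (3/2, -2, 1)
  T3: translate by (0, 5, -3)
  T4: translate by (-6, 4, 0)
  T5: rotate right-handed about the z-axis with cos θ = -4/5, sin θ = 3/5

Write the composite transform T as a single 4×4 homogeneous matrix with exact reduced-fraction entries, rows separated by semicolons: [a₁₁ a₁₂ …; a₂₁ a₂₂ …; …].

T = [-6/5 6/5 -3/5 -3/5; 9/10 8/5 -4/5 -54/5; 0 0 1 -3; 0 0 0 1]

T1 = [1 0 0 0; 0 1 -1/2 0; 0 0 1 0; 0 0 0 1]
T2·T1 = [3/2 0 0 0; 0 -2 1 0; 0 0 1 0; 0 0 0 1]
T3·…·T1 = [3/2 0 0 0; 0 -2 1 5; 0 0 1 -3; 0 0 0 1]
T4·…·T1 = [3/2 0 0 -6; 0 -2 1 9; 0 0 1 -3; 0 0 0 1]
T5·…·T1 = [-6/5 6/5 -3/5 -3/5; 9/10 8/5 -4/5 -54/5; 0 0 1 -3; 0 0 0 1]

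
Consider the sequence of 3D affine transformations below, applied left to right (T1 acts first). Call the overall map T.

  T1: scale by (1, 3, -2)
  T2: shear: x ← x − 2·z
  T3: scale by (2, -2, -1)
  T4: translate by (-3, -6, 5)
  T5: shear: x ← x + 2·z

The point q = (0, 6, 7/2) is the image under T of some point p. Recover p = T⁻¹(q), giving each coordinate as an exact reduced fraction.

T1 = [1 0 0 0; 0 3 0 0; 0 0 -2 0; 0 0 0 1]
T2·T1 = [1 0 4 0; 0 3 0 0; 0 0 -2 0; 0 0 0 1]
T3·…·T1 = [2 0 8 0; 0 -6 0 0; 0 0 2 0; 0 0 0 1]
T4·…·T1 = [2 0 8 -3; 0 -6 0 -6; 0 0 2 5; 0 0 0 1]
T5·…·T1 = [2 0 12 7; 0 -6 0 -6; 0 0 2 5; 0 0 0 1]
det M = -24; M⁻¹ = [1/2 0 -3 23/2; 0 -1/6 0 -1; 0 0 1/2 -5/2; 0 0 0 1]
M⁻¹ · (0, 6, 7/2)ᵀ = (1, -2, -3/4)ᵀ

p = (1, -2, -3/4)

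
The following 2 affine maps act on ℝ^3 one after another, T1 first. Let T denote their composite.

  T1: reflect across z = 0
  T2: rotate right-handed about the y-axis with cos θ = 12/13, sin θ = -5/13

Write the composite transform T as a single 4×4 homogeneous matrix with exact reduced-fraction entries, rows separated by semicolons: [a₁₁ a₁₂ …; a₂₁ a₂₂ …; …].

T = [12/13 0 5/13 0; 0 1 0 0; 5/13 0 -12/13 0; 0 0 0 1]

T1 = [1 0 0 0; 0 1 0 0; 0 0 -1 0; 0 0 0 1]
T2·T1 = [12/13 0 5/13 0; 0 1 0 0; 5/13 0 -12/13 0; 0 0 0 1]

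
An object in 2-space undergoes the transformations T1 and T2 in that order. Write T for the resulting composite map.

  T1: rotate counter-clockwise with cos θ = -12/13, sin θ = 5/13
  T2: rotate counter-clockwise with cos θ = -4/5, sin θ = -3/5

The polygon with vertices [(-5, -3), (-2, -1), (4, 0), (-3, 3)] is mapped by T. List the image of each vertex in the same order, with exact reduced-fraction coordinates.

image vertices: (-267/65, -269/65), (-22/13, -19/13), (252/65, 64/65), (-237/65, 141/65)

T1 rotate counter-clockwise with cos θ = -12/13, sin θ = 5/13: (-5, -3) → (75/13, 11/13); (-2, -1) → (29/13, 2/13); (4, 0) → (-48/13, 20/13); (-3, 3) → (21/13, -51/13)
T2 rotate counter-clockwise with cos θ = -4/5, sin θ = -3/5: (75/13, 11/13) → (-267/65, -269/65); (29/13, 2/13) → (-22/13, -19/13); (-48/13, 20/13) → (252/65, 64/65); (21/13, -51/13) → (-237/65, 141/65)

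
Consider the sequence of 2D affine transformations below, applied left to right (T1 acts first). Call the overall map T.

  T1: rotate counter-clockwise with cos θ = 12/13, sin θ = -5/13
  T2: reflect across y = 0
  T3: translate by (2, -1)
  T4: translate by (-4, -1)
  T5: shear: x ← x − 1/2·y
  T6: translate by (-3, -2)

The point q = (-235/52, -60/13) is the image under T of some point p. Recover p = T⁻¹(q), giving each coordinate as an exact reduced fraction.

T1 = [12/13 5/13 0; -5/13 12/13 0; 0 0 1]
T2·T1 = [12/13 5/13 0; 5/13 -12/13 0; 0 0 1]
T3·…·T1 = [12/13 5/13 2; 5/13 -12/13 -1; 0 0 1]
T4·…·T1 = [12/13 5/13 -2; 5/13 -12/13 -2; 0 0 1]
T5·…·T1 = [19/26 11/13 -1; 5/13 -12/13 -2; 0 0 1]
T6·…·T1 = [19/26 11/13 -4; 5/13 -12/13 -4; 0 0 1]
det M = -1; M⁻¹ = [12/13 11/13 92/13; 5/13 -19/26 -18/13; 0 0 1]
M⁻¹ · (-235/52, -60/13)ᵀ = (-1, 1/4)ᵀ

p = (-1, 1/4)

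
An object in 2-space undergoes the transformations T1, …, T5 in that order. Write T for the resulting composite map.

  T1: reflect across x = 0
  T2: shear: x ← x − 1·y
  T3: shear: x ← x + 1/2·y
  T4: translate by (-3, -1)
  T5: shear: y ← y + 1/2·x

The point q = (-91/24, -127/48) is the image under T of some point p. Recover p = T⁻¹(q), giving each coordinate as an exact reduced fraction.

p = (2/3, 1/4)

T1 = [-1 0 0; 0 1 0; 0 0 1]
T2·T1 = [-1 -1 0; 0 1 0; 0 0 1]
T3·…·T1 = [-1 -1/2 0; 0 1 0; 0 0 1]
T4·…·T1 = [-1 -1/2 -3; 0 1 -1; 0 0 1]
T5·…·T1 = [-1 -1/2 -3; -1/2 3/4 -5/2; 0 0 1]
det M = -1; M⁻¹ = [-3/4 -1/2 -7/2; -1/2 1 1; 0 0 1]
M⁻¹ · (-91/24, -127/48)ᵀ = (2/3, 1/4)ᵀ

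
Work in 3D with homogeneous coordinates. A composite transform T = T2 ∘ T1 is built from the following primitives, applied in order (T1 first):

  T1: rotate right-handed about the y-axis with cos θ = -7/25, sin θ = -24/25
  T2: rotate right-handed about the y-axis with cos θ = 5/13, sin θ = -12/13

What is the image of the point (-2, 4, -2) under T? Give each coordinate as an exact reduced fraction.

T1 rotate right-handed about the y-axis with cos θ = -7/25, sin θ = -24/25: (-2, 4, -2) → (62/25, 4, -34/25)
T2 rotate right-handed about the y-axis with cos θ = 5/13, sin θ = -12/13: (62/25, 4, -34/25) → (718/325, 4, 574/325)

T(p) = (718/325, 4, 574/325)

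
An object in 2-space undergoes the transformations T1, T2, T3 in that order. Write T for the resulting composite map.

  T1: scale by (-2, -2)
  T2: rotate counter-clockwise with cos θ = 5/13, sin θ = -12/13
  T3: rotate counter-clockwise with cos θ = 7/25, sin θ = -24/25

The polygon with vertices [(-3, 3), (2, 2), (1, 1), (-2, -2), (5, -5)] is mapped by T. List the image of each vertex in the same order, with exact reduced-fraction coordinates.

T1 scale by (-2, -2): (-3, 3) → (6, -6); (2, 2) → (-4, -4); (1, 1) → (-2, -2); (-2, -2) → (4, 4); (5, -5) → (-10, 10)
T2 rotate counter-clockwise with cos θ = 5/13, sin θ = -12/13: (6, -6) → (-42/13, -102/13); (-4, -4) → (-68/13, 28/13); (-2, -2) → (-34/13, 14/13); (4, 4) → (68/13, -28/13); (-10, 10) → (70/13, 170/13)
T3 rotate counter-clockwise with cos θ = 7/25, sin θ = -24/25: (-42/13, -102/13) → (-2742/325, 294/325); (-68/13, 28/13) → (196/325, 1828/325); (-34/13, 14/13) → (98/325, 914/325); (68/13, -28/13) → (-196/325, -1828/325); (70/13, 170/13) → (914/65, -98/65)

image vertices: (-2742/325, 294/325), (196/325, 1828/325), (98/325, 914/325), (-196/325, -1828/325), (914/65, -98/65)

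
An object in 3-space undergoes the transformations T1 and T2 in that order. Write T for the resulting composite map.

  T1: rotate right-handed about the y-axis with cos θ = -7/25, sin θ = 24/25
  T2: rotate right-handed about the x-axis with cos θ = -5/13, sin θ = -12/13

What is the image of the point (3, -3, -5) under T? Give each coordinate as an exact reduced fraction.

T(p) = (-141/25, -69/325, 217/65)

T1 rotate right-handed about the y-axis with cos θ = -7/25, sin θ = 24/25: (3, -3, -5) → (-141/25, -3, -37/25)
T2 rotate right-handed about the x-axis with cos θ = -5/13, sin θ = -12/13: (-141/25, -3, -37/25) → (-141/25, -69/325, 217/65)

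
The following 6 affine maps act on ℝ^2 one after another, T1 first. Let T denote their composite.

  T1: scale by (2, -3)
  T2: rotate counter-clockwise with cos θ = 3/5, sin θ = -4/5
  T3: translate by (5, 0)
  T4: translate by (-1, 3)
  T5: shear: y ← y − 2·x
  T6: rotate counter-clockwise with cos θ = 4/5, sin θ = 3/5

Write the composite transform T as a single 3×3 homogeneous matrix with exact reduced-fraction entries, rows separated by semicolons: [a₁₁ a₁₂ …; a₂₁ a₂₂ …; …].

T1 = [2 0 0; 0 -3 0; 0 0 1]
T2·T1 = [6/5 -12/5 0; -8/5 -9/5 0; 0 0 1]
T3·…·T1 = [6/5 -12/5 5; -8/5 -9/5 0; 0 0 1]
T4·…·T1 = [6/5 -12/5 4; -8/5 -9/5 3; 0 0 1]
T5·…·T1 = [6/5 -12/5 4; -4 3 -5; 0 0 1]
T6·…·T1 = [84/25 -93/25 31/5; -62/25 24/25 -8/5; 0 0 1]

T = [84/25 -93/25 31/5; -62/25 24/25 -8/5; 0 0 1]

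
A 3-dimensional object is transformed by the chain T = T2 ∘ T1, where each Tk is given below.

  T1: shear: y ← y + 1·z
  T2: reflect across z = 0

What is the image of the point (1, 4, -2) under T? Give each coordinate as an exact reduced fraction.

T(p) = (1, 2, 2)

T1 shear: y ← y + 1·z: (1, 4, -2) → (1, 2, -2)
T2 reflect across z = 0: (1, 2, -2) → (1, 2, 2)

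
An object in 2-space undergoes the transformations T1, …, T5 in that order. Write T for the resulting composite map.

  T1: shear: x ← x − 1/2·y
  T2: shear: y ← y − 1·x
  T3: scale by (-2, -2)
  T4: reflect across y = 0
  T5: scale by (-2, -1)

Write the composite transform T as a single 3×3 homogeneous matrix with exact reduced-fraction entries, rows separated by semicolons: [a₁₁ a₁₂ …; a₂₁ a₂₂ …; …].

T1 = [1 -1/2 0; 0 1 0; 0 0 1]
T2·T1 = [1 -1/2 0; -1 3/2 0; 0 0 1]
T3·…·T1 = [-2 1 0; 2 -3 0; 0 0 1]
T4·…·T1 = [-2 1 0; -2 3 0; 0 0 1]
T5·…·T1 = [4 -2 0; 2 -3 0; 0 0 1]

T = [4 -2 0; 2 -3 0; 0 0 1]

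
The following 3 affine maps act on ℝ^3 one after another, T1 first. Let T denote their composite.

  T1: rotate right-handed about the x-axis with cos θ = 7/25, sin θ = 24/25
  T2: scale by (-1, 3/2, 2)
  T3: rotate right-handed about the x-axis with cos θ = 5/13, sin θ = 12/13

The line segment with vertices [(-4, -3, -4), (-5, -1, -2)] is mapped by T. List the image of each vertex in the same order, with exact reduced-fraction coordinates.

image vertices: (4, 237/26, 14/13), (5, 2439/650, 358/325)

T1 rotate right-handed about the x-axis with cos θ = 7/25, sin θ = 24/25: (-4, -3, -4) → (-4, 3, -4); (-5, -1, -2) → (-5, 41/25, -38/25)
T2 scale by (-1, 3/2, 2): (-4, 3, -4) → (4, 9/2, -8); (-5, 41/25, -38/25) → (5, 123/50, -76/25)
T3 rotate right-handed about the x-axis with cos θ = 5/13, sin θ = 12/13: (4, 9/2, -8) → (4, 237/26, 14/13); (5, 123/50, -76/25) → (5, 2439/650, 358/325)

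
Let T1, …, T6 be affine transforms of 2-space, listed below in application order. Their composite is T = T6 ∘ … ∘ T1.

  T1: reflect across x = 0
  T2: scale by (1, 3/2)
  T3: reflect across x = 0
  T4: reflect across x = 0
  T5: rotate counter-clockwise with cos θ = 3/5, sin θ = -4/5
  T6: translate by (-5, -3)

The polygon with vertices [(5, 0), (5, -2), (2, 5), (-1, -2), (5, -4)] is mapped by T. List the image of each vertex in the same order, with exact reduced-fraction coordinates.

image vertices: (-8, 1), (-52/5, -4/5), (-1/5, 31/10), (-34/5, -28/5), (-64/5, -13/5)

T1 reflect across x = 0: (5, 0) → (-5, 0); (5, -2) → (-5, -2); (2, 5) → (-2, 5); (-1, -2) → (1, -2); (5, -4) → (-5, -4)
T2 scale by (1, 3/2): (-5, 0) → (-5, 0); (-5, -2) → (-5, -3); (-2, 5) → (-2, 15/2); (1, -2) → (1, -3); (-5, -4) → (-5, -6)
T3 reflect across x = 0: (-5, 0) → (5, 0); (-5, -3) → (5, -3); (-2, 15/2) → (2, 15/2); (1, -3) → (-1, -3); (-5, -6) → (5, -6)
T4 reflect across x = 0: (5, 0) → (-5, 0); (5, -3) → (-5, -3); (2, 15/2) → (-2, 15/2); (-1, -3) → (1, -3); (5, -6) → (-5, -6)
T5 rotate counter-clockwise with cos θ = 3/5, sin θ = -4/5: (-5, 0) → (-3, 4); (-5, -3) → (-27/5, 11/5); (-2, 15/2) → (24/5, 61/10); (1, -3) → (-9/5, -13/5); (-5, -6) → (-39/5, 2/5)
T6 translate by (-5, -3): (-3, 4) → (-8, 1); (-27/5, 11/5) → (-52/5, -4/5); (24/5, 61/10) → (-1/5, 31/10); (-9/5, -13/5) → (-34/5, -28/5); (-39/5, 2/5) → (-64/5, -13/5)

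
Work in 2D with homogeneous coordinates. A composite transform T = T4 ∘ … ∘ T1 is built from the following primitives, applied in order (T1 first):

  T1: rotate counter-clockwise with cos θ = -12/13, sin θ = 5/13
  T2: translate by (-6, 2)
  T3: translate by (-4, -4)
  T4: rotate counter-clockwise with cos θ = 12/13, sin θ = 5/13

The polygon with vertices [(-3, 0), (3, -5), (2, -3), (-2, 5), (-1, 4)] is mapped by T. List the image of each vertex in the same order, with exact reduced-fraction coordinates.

T1 rotate counter-clockwise with cos θ = -12/13, sin θ = 5/13: (-3, 0) → (36/13, -15/13); (3, -5) → (-11/13, 75/13); (2, -3) → (-9/13, 46/13); (-2, 5) → (-1/13, -70/13); (-1, 4) → (-8/13, -53/13)
T2 translate by (-6, 2): (36/13, -15/13) → (-42/13, 11/13); (-11/13, 75/13) → (-89/13, 101/13); (-9/13, 46/13) → (-87/13, 72/13); (-1/13, -70/13) → (-79/13, -44/13); (-8/13, -53/13) → (-86/13, -27/13)
T3 translate by (-4, -4): (-42/13, 11/13) → (-94/13, -41/13); (-89/13, 101/13) → (-141/13, 49/13); (-87/13, 72/13) → (-139/13, 20/13); (-79/13, -44/13) → (-131/13, -96/13); (-86/13, -27/13) → (-138/13, -79/13)
T4 rotate counter-clockwise with cos θ = 12/13, sin θ = 5/13: (-94/13, -41/13) → (-71/13, -74/13); (-141/13, 49/13) → (-149/13, -9/13); (-139/13, 20/13) → (-136/13, -35/13); (-131/13, -96/13) → (-84/13, -139/13); (-138/13, -79/13) → (-97/13, -126/13)

image vertices: (-71/13, -74/13), (-149/13, -9/13), (-136/13, -35/13), (-84/13, -139/13), (-97/13, -126/13)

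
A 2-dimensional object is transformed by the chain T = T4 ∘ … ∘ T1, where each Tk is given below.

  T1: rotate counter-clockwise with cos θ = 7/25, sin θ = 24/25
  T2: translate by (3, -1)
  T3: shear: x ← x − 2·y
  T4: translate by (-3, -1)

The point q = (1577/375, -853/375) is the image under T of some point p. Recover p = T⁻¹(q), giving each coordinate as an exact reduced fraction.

T1 = [7/25 -24/25 0; 24/25 7/25 0; 0 0 1]
T2·T1 = [7/25 -24/25 3; 24/25 7/25 -1; 0 0 1]
T3·…·T1 = [-41/25 -38/25 5; 24/25 7/25 -1; 0 0 1]
T4·…·T1 = [-41/25 -38/25 2; 24/25 7/25 -2; 0 0 1]
det M = 1; M⁻¹ = [7/25 38/25 62/25; -24/25 -41/25 -34/25; 0 0 1]
M⁻¹ · (1577/375, -853/375)ᵀ = (1/5, -5/3)ᵀ

p = (1/5, -5/3)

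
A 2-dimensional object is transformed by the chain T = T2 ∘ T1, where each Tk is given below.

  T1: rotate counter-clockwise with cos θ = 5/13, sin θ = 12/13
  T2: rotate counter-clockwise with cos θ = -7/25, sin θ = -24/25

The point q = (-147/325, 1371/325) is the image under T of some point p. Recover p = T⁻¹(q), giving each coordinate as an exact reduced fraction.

p = (-3, 3)

T1 = [5/13 -12/13 0; 12/13 5/13 0; 0 0 1]
T2·T1 = [253/325 204/325 0; -204/325 253/325 0; 0 0 1]
det M = 1; M⁻¹ = [253/325 -204/325 0; 204/325 253/325 0; 0 0 1]
M⁻¹ · (-147/325, 1371/325)ᵀ = (-3, 3)ᵀ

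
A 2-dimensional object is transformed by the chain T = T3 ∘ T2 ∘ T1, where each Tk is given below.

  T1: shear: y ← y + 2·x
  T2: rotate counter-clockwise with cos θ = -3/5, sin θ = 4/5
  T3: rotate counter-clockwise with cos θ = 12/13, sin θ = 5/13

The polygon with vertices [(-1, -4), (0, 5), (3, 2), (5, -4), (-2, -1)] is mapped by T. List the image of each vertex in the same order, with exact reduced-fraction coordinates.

T1 shear: y ← y + 2·x: (-1, -4) → (-1, -6); (0, 5) → (0, 5); (3, 2) → (3, 8); (5, -4) → (5, 6); (-2, -1) → (-2, -5)
T2 rotate counter-clockwise with cos θ = -3/5, sin θ = 4/5: (-1, -6) → (27/5, 14/5); (0, 5) → (-4, -3); (3, 8) → (-41/5, -12/5); (5, 6) → (-39/5, 2/5); (-2, -5) → (26/5, 7/5)
T3 rotate counter-clockwise with cos θ = 12/13, sin θ = 5/13: (27/5, 14/5) → (254/65, 303/65); (-4, -3) → (-33/13, -56/13); (-41/5, -12/5) → (-432/65, -349/65); (-39/5, 2/5) → (-478/65, -171/65); (26/5, 7/5) → (277/65, 214/65)

image vertices: (254/65, 303/65), (-33/13, -56/13), (-432/65, -349/65), (-478/65, -171/65), (277/65, 214/65)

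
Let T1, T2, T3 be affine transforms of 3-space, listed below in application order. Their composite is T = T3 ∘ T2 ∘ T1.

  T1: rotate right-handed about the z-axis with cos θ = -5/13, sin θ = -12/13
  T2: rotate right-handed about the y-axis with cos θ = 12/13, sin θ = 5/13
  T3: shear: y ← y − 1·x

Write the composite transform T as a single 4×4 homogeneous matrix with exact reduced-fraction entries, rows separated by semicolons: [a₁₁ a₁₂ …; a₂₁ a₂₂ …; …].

T1 = [-5/13 12/13 0 0; -12/13 -5/13 0 0; 0 0 1 0; 0 0 0 1]
T2·T1 = [-60/169 144/169 5/13 0; -12/13 -5/13 0 0; 25/169 -60/169 12/13 0; 0 0 0 1]
T3·…·T1 = [-60/169 144/169 5/13 0; -96/169 -209/169 -5/13 0; 25/169 -60/169 12/13 0; 0 0 0 1]

T = [-60/169 144/169 5/13 0; -96/169 -209/169 -5/13 0; 25/169 -60/169 12/13 0; 0 0 0 1]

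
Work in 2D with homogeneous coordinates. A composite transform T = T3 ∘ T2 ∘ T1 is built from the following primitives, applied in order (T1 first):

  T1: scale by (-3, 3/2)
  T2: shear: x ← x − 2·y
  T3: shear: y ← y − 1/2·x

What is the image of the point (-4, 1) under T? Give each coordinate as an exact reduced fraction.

T1 scale by (-3, 3/2): (-4, 1) → (12, 3/2)
T2 shear: x ← x − 2·y: (12, 3/2) → (9, 3/2)
T3 shear: y ← y − 1/2·x: (9, 3/2) → (9, -3)

T(p) = (9, -3)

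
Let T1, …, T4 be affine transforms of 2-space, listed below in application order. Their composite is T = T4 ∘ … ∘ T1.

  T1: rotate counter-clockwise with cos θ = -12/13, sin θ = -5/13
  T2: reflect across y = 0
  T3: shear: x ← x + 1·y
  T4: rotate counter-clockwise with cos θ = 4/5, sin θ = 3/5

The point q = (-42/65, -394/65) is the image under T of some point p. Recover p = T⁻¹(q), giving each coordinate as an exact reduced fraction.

p = (-2, -4)

T1 = [-12/13 5/13 0; -5/13 -12/13 0; 0 0 1]
T2·T1 = [-12/13 5/13 0; 5/13 12/13 0; 0 0 1]
T3·…·T1 = [-7/13 17/13 0; 5/13 12/13 0; 0 0 1]
T4·…·T1 = [-43/65 32/65 0; -1/65 99/65 0; 0 0 1]
det M = -1; M⁻¹ = [-99/65 32/65 0; -1/65 43/65 0; 0 0 1]
M⁻¹ · (-42/65, -394/65)ᵀ = (-2, -4)ᵀ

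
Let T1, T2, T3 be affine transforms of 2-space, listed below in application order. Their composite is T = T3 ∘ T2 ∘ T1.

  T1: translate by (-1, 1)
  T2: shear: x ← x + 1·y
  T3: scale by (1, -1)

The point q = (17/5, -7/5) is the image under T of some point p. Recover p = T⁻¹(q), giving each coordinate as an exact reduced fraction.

T1 = [1 0 -1; 0 1 1; 0 0 1]
T2·T1 = [1 1 0; 0 1 1; 0 0 1]
T3·…·T1 = [1 1 0; 0 -1 -1; 0 0 1]
det M = -1; M⁻¹ = [1 1 1; 0 -1 -1; 0 0 1]
M⁻¹ · (17/5, -7/5)ᵀ = (3, 2/5)ᵀ

p = (3, 2/5)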